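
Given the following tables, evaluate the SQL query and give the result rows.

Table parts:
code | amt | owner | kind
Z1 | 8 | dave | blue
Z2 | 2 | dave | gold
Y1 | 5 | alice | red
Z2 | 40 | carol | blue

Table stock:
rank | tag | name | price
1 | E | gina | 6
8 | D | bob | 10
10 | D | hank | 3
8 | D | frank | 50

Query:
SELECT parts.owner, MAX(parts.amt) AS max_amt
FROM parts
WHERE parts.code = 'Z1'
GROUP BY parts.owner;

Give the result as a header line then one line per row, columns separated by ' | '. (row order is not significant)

== RESULT ==
parts.owner | max_amt
dave | 8

Derivation:
After WHERE (1 rows):
parts.code | parts.amt | parts.owner | parts.kind
Z1 | 8 | dave | blue
After GROUP BY (1 rows):
parts.owner | max_amt
dave | 8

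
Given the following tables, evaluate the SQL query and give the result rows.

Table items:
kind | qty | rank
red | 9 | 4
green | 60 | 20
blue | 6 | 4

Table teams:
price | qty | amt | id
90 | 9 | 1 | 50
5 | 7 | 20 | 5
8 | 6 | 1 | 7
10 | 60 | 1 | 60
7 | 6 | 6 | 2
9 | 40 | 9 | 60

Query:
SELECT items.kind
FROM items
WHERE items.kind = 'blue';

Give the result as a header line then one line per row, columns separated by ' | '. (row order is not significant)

After WHERE (1 rows):
items.kind | items.qty | items.rank
blue | 6 | 4
After SELECT (1 rows):
items.kind
blue

== RESULT ==
items.kind
blue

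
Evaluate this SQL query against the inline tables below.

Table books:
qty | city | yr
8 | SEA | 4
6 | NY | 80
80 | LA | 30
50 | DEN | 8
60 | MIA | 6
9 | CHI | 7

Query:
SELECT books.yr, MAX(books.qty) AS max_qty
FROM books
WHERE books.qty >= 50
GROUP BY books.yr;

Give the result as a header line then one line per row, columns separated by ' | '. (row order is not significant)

After WHERE (3 rows):
books.qty | books.city | books.yr
80 | LA | 30
50 | DEN | 8
60 | MIA | 6
After GROUP BY (3 rows):
books.yr | max_qty
30 | 80
8 | 50
6 | 60

== RESULT ==
books.yr | max_qty
30 | 80
8 | 50
6 | 60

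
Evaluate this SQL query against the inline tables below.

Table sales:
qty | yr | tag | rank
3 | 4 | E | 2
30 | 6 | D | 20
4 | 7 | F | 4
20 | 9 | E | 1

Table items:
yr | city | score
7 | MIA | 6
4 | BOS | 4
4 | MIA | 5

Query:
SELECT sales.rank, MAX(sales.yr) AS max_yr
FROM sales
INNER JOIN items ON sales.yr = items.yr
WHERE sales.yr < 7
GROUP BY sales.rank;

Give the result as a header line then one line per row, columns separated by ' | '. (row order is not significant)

After JOIN items (3 rows):
sales.qty | sales.yr | sales.tag | sales.rank | items.yr | items.city | items.score
3 | 4 | E | 2 | 4 | BOS | 4
3 | 4 | E | 2 | 4 | MIA | 5
4 | 7 | F | 4 | 7 | MIA | 6
After WHERE (2 rows):
sales.qty | sales.yr | sales.tag | sales.rank | items.yr | items.city | items.score
3 | 4 | E | 2 | 4 | BOS | 4
3 | 4 | E | 2 | 4 | MIA | 5
After GROUP BY (1 rows):
sales.rank | max_yr
2 | 4

== RESULT ==
sales.rank | max_yr
2 | 4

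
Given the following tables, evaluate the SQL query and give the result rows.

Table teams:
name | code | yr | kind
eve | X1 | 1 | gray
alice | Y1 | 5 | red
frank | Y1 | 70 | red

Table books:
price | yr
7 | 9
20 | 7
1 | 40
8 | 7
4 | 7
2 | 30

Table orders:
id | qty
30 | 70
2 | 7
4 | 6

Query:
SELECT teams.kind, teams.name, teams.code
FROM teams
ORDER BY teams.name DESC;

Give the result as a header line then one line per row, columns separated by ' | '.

== RESULT ==
teams.kind | teams.name | teams.code
red | frank | Y1
gray | eve | X1
red | alice | Y1

Derivation:
After SELECT (3 rows):
teams.kind | teams.name | teams.code
gray | eve | X1
red | alice | Y1
red | frank | Y1
After ORDER BY (3 rows):
teams.kind | teams.name | teams.code
red | frank | Y1
gray | eve | X1
red | alice | Y1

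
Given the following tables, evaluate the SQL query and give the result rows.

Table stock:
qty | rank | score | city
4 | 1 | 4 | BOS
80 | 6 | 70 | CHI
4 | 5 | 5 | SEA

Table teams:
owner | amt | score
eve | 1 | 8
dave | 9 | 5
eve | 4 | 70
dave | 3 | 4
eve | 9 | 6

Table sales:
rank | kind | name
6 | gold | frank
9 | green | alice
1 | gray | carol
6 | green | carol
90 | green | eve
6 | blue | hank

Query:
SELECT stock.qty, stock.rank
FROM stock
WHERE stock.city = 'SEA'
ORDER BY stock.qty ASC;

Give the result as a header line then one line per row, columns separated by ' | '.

== RESULT ==
stock.qty | stock.rank
4 | 5

Derivation:
After WHERE (1 rows):
stock.qty | stock.rank | stock.score | stock.city
4 | 5 | 5 | SEA
After SELECT (1 rows):
stock.qty | stock.rank
4 | 5
After ORDER BY (1 rows):
stock.qty | stock.rank
4 | 5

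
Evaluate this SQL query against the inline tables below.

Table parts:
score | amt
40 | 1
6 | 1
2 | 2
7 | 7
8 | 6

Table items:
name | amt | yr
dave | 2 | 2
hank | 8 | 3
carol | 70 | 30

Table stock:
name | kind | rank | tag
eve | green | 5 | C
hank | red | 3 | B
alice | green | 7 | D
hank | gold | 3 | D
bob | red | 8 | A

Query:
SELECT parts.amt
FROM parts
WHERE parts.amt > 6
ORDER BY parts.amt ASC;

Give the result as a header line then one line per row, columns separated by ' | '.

After WHERE (1 rows):
parts.score | parts.amt
7 | 7
After SELECT (1 rows):
parts.amt
7
After ORDER BY (1 rows):
parts.amt
7

== RESULT ==
parts.amt
7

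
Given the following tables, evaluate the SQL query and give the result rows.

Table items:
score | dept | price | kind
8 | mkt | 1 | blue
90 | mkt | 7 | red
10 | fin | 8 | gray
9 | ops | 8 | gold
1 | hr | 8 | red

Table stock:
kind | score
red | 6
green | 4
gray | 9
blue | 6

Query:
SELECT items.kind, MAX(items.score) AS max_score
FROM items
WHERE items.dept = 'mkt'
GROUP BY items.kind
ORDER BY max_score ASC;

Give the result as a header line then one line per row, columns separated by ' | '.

After WHERE (2 rows):
items.score | items.dept | items.price | items.kind
8 | mkt | 1 | blue
90 | mkt | 7 | red
After GROUP BY (2 rows):
items.kind | max_score
blue | 8
red | 90
After ORDER BY (2 rows):
items.kind | max_score
blue | 8
red | 90

== RESULT ==
items.kind | max_score
blue | 8
red | 90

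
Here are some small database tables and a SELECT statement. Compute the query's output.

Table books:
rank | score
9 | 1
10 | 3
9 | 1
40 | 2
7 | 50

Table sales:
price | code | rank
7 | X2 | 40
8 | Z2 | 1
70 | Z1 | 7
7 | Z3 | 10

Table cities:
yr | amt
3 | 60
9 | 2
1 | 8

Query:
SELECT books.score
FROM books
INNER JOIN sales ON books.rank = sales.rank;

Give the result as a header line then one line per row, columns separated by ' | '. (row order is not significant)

== RESULT ==
books.score
3
2
50

Derivation:
After JOIN sales (3 rows):
books.rank | books.score | sales.price | sales.code | sales.rank
10 | 3 | 7 | Z3 | 10
40 | 2 | 7 | X2 | 40
7 | 50 | 70 | Z1 | 7
After SELECT (3 rows):
books.score
3
2
50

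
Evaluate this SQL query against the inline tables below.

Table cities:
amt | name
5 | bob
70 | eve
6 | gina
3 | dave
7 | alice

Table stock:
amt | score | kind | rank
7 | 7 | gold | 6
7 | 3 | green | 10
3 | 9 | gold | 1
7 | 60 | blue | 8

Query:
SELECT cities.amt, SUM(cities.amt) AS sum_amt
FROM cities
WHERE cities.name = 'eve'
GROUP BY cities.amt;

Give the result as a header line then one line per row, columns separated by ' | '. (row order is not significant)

After WHERE (1 rows):
cities.amt | cities.name
70 | eve
After GROUP BY (1 rows):
cities.amt | sum_amt
70 | 70

== RESULT ==
cities.amt | sum_amt
70 | 70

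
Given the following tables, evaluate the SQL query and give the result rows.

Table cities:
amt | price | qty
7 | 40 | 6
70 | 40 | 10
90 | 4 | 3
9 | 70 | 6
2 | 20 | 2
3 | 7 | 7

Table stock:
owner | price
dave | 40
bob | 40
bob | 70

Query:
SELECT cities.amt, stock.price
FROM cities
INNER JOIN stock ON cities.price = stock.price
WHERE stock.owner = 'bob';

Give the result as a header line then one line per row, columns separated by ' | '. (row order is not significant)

== RESULT ==
cities.amt | stock.price
7 | 40
70 | 40
9 | 70

Derivation:
After JOIN stock (5 rows):
cities.amt | cities.price | cities.qty | stock.owner | stock.price
7 | 40 | 6 | dave | 40
7 | 40 | 6 | bob | 40
70 | 40 | 10 | dave | 40
70 | 40 | 10 | bob | 40
9 | 70 | 6 | bob | 70
After WHERE (3 rows):
cities.amt | cities.price | cities.qty | stock.owner | stock.price
7 | 40 | 6 | bob | 40
70 | 40 | 10 | bob | 40
9 | 70 | 6 | bob | 70
After SELECT (3 rows):
cities.amt | stock.price
7 | 40
70 | 40
9 | 70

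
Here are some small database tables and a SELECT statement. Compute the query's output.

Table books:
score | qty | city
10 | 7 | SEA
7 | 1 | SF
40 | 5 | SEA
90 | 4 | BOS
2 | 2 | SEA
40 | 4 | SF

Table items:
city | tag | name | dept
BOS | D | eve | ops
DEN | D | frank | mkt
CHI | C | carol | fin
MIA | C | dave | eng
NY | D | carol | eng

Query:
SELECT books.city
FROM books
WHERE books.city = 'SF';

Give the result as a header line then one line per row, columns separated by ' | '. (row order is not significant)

After WHERE (2 rows):
books.score | books.qty | books.city
7 | 1 | SF
40 | 4 | SF
After SELECT (2 rows):
books.city
SF
SF

== RESULT ==
books.city
SF
SF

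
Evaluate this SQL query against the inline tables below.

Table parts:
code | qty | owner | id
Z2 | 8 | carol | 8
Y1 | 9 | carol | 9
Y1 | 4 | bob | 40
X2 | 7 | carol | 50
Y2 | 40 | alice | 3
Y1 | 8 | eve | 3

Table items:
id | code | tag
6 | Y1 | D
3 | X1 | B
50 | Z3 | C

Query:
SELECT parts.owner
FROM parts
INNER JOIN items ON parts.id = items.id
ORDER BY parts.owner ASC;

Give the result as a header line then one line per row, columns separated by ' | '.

== RESULT ==
parts.owner
alice
carol
eve

Derivation:
After JOIN items (3 rows):
parts.code | parts.qty | parts.owner | parts.id | items.id | items.code | items.tag
X2 | 7 | carol | 50 | 50 | Z3 | C
Y2 | 40 | alice | 3 | 3 | X1 | B
Y1 | 8 | eve | 3 | 3 | X1 | B
After SELECT (3 rows):
parts.owner
carol
alice
eve
After ORDER BY (3 rows):
parts.owner
alice
carol
eve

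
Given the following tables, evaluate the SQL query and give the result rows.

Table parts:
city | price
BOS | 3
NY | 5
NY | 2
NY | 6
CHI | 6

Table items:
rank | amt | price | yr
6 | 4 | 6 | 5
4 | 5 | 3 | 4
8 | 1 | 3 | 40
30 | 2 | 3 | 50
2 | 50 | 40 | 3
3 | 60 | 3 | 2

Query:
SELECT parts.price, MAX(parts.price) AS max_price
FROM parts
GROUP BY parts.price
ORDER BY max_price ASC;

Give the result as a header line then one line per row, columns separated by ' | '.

After GROUP BY (4 rows):
parts.price | max_price
3 | 3
5 | 5
2 | 2
6 | 6
After ORDER BY (4 rows):
parts.price | max_price
2 | 2
3 | 3
5 | 5
6 | 6

== RESULT ==
parts.price | max_price
2 | 2
3 | 3
5 | 5
6 | 6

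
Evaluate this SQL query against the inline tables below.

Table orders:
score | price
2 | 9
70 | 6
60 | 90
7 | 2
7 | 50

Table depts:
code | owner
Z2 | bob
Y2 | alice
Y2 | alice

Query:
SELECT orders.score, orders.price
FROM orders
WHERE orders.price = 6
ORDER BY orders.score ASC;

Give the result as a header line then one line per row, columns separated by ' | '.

== RESULT ==
orders.score | orders.price
70 | 6

Derivation:
After WHERE (1 rows):
orders.score | orders.price
70 | 6
After SELECT (1 rows):
orders.score | orders.price
70 | 6
After ORDER BY (1 rows):
orders.score | orders.price
70 | 6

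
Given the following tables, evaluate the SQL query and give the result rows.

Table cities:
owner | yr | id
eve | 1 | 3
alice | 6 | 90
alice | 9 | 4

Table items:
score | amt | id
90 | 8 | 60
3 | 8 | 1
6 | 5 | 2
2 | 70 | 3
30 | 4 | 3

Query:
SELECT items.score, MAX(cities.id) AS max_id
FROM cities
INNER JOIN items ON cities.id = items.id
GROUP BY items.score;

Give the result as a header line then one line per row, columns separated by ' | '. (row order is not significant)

== RESULT ==
items.score | max_id
2 | 3
30 | 3

Derivation:
After JOIN items (2 rows):
cities.owner | cities.yr | cities.id | items.score | items.amt | items.id
eve | 1 | 3 | 2 | 70 | 3
eve | 1 | 3 | 30 | 4 | 3
After GROUP BY (2 rows):
items.score | max_id
2 | 3
30 | 3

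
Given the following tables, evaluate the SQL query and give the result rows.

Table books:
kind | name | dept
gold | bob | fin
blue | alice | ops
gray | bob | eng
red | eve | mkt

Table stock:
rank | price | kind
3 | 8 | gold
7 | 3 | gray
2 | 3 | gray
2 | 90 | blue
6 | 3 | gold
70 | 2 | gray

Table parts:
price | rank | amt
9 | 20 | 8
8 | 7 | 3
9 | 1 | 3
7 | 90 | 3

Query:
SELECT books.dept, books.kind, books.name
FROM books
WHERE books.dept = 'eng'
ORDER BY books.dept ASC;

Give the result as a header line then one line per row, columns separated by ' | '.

== RESULT ==
books.dept | books.kind | books.name
eng | gray | bob

Derivation:
After WHERE (1 rows):
books.kind | books.name | books.dept
gray | bob | eng
After SELECT (1 rows):
books.dept | books.kind | books.name
eng | gray | bob
After ORDER BY (1 rows):
books.dept | books.kind | books.name
eng | gray | bob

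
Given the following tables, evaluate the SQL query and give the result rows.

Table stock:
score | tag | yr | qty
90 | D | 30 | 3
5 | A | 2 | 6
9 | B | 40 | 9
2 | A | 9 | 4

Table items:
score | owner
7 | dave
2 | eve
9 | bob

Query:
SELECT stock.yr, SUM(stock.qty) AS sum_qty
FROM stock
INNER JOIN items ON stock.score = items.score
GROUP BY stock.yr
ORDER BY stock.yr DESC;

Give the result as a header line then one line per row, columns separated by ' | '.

== RESULT ==
stock.yr | sum_qty
40 | 9
9 | 4

Derivation:
After JOIN items (2 rows):
stock.score | stock.tag | stock.yr | stock.qty | items.score | items.owner
9 | B | 40 | 9 | 9 | bob
2 | A | 9 | 4 | 2 | eve
After GROUP BY (2 rows):
stock.yr | sum_qty
40 | 9
9 | 4
After ORDER BY (2 rows):
stock.yr | sum_qty
40 | 9
9 | 4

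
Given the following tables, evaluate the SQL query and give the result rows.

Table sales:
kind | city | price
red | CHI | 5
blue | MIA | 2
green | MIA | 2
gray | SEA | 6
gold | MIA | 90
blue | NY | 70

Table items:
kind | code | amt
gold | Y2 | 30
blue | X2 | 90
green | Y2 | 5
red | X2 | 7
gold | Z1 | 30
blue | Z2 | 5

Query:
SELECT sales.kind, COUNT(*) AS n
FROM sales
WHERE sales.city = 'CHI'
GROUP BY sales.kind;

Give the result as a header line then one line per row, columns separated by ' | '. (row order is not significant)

After WHERE (1 rows):
sales.kind | sales.city | sales.price
red | CHI | 5
After GROUP BY (1 rows):
sales.kind | n
red | 1

== RESULT ==
sales.kind | n
red | 1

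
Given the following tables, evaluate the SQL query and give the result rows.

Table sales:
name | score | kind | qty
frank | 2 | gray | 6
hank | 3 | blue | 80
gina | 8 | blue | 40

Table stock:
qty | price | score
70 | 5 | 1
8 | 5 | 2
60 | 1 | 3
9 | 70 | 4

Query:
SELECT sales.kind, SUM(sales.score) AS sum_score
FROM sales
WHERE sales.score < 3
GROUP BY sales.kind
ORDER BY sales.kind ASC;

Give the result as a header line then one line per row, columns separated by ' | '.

== RESULT ==
sales.kind | sum_score
gray | 2

Derivation:
After WHERE (1 rows):
sales.name | sales.score | sales.kind | sales.qty
frank | 2 | gray | 6
After GROUP BY (1 rows):
sales.kind | sum_score
gray | 2
After ORDER BY (1 rows):
sales.kind | sum_score
gray | 2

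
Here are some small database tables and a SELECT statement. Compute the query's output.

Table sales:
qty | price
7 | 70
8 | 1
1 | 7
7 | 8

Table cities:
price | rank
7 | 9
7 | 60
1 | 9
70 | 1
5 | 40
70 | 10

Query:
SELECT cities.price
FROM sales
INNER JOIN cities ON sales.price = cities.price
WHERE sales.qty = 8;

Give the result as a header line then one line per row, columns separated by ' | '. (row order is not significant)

== RESULT ==
cities.price
1

Derivation:
After JOIN cities (5 rows):
sales.qty | sales.price | cities.price | cities.rank
7 | 70 | 70 | 1
7 | 70 | 70 | 10
8 | 1 | 1 | 9
1 | 7 | 7 | 9
1 | 7 | 7 | 60
After WHERE (1 rows):
sales.qty | sales.price | cities.price | cities.rank
8 | 1 | 1 | 9
After SELECT (1 rows):
cities.price
1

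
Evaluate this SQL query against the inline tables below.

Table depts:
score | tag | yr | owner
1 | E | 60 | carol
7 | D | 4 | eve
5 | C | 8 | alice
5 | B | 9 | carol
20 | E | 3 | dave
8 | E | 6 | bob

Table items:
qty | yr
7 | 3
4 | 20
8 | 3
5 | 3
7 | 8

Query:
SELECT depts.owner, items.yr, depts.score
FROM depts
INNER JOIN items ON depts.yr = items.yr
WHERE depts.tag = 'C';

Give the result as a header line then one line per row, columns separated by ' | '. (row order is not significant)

After JOIN items (4 rows):
depts.score | depts.tag | depts.yr | depts.owner | items.qty | items.yr
5 | C | 8 | alice | 7 | 8
20 | E | 3 | dave | 7 | 3
20 | E | 3 | dave | 8 | 3
20 | E | 3 | dave | 5 | 3
After WHERE (1 rows):
depts.score | depts.tag | depts.yr | depts.owner | items.qty | items.yr
5 | C | 8 | alice | 7 | 8
After SELECT (1 rows):
depts.owner | items.yr | depts.score
alice | 8 | 5

== RESULT ==
depts.owner | items.yr | depts.score
alice | 8 | 5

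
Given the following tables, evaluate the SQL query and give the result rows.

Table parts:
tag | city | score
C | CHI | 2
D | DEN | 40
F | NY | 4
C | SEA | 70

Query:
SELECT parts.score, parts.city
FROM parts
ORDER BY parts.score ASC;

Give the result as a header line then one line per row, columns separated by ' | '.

After SELECT (4 rows):
parts.score | parts.city
2 | CHI
40 | DEN
4 | NY
70 | SEA
After ORDER BY (4 rows):
parts.score | parts.city
2 | CHI
4 | NY
40 | DEN
70 | SEA

== RESULT ==
parts.score | parts.city
2 | CHI
4 | NY
40 | DEN
70 | SEA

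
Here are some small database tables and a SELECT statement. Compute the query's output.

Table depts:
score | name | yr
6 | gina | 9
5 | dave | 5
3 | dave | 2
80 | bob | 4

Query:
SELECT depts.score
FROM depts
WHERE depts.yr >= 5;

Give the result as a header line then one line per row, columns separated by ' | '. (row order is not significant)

After WHERE (2 rows):
depts.score | depts.name | depts.yr
6 | gina | 9
5 | dave | 5
After SELECT (2 rows):
depts.score
6
5

== RESULT ==
depts.score
6
5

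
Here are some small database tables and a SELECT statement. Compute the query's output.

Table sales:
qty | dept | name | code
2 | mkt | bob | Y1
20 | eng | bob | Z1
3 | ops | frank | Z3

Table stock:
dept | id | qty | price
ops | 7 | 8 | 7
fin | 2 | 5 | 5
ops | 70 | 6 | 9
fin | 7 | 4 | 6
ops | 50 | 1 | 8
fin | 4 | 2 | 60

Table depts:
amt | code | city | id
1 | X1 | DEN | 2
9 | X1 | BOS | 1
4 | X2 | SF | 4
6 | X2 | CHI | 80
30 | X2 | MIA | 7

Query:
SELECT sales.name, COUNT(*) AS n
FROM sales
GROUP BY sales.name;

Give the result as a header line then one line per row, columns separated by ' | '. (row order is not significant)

After GROUP BY (2 rows):
sales.name | n
bob | 2
frank | 1

== RESULT ==
sales.name | n
bob | 2
frank | 1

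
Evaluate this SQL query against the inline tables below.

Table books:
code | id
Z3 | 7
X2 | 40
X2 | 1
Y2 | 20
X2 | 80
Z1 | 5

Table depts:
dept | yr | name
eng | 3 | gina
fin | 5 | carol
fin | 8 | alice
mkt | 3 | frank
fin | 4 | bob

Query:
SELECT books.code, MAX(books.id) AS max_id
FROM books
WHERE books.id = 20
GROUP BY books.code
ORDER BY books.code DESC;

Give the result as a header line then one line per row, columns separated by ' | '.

After WHERE (1 rows):
books.code | books.id
Y2 | 20
After GROUP BY (1 rows):
books.code | max_id
Y2 | 20
After ORDER BY (1 rows):
books.code | max_id
Y2 | 20

== RESULT ==
books.code | max_id
Y2 | 20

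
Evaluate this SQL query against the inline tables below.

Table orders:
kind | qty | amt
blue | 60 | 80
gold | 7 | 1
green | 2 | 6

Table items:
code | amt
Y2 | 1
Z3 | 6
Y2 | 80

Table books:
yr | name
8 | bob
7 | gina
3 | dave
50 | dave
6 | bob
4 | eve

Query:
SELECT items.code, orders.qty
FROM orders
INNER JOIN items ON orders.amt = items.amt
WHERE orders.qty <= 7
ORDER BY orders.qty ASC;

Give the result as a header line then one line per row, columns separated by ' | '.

After JOIN items (3 rows):
orders.kind | orders.qty | orders.amt | items.code | items.amt
blue | 60 | 80 | Y2 | 80
gold | 7 | 1 | Y2 | 1
green | 2 | 6 | Z3 | 6
After WHERE (2 rows):
orders.kind | orders.qty | orders.amt | items.code | items.amt
gold | 7 | 1 | Y2 | 1
green | 2 | 6 | Z3 | 6
After SELECT (2 rows):
items.code | orders.qty
Y2 | 7
Z3 | 2
After ORDER BY (2 rows):
items.code | orders.qty
Z3 | 2
Y2 | 7

== RESULT ==
items.code | orders.qty
Z3 | 2
Y2 | 7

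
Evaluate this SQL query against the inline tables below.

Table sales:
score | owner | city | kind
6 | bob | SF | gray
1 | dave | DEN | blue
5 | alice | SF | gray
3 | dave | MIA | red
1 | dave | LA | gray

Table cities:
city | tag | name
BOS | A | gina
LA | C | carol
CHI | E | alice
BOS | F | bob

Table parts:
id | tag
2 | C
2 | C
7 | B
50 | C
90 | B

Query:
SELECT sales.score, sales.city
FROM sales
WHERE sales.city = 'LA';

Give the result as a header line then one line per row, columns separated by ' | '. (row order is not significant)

== RESULT ==
sales.score | sales.city
1 | LA

Derivation:
After WHERE (1 rows):
sales.score | sales.owner | sales.city | sales.kind
1 | dave | LA | gray
After SELECT (1 rows):
sales.score | sales.city
1 | LA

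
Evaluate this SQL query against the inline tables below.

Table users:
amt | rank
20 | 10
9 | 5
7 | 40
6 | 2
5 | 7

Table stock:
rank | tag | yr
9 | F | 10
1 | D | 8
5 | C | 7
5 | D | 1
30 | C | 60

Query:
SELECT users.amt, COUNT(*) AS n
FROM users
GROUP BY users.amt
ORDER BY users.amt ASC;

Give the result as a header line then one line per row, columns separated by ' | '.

After GROUP BY (5 rows):
users.amt | n
20 | 1
9 | 1
7 | 1
6 | 1
5 | 1
After ORDER BY (5 rows):
users.amt | n
5 | 1
6 | 1
7 | 1
9 | 1
20 | 1

== RESULT ==
users.amt | n
5 | 1
6 | 1
7 | 1
9 | 1
20 | 1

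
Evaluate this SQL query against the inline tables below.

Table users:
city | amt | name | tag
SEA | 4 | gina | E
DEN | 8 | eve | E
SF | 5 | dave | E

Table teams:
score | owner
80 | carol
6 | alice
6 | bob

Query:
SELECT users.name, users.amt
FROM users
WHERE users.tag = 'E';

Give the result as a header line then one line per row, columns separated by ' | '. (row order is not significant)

== RESULT ==
users.name | users.amt
gina | 4
eve | 8
dave | 5

Derivation:
After WHERE (3 rows):
users.city | users.amt | users.name | users.tag
SEA | 4 | gina | E
DEN | 8 | eve | E
SF | 5 | dave | E
After SELECT (3 rows):
users.name | users.amt
gina | 4
eve | 8
dave | 5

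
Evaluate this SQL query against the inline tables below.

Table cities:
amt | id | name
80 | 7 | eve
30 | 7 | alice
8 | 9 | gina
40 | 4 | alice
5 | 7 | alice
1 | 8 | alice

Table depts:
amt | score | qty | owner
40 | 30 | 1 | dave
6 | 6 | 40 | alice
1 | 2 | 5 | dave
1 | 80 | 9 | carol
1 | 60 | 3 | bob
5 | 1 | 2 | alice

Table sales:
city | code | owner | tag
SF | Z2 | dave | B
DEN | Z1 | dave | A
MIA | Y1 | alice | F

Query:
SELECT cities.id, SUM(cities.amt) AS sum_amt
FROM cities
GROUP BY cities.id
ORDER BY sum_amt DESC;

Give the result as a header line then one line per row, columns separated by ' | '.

== RESULT ==
cities.id | sum_amt
7 | 115
4 | 40
9 | 8
8 | 1

Derivation:
After GROUP BY (4 rows):
cities.id | sum_amt
7 | 115
9 | 8
4 | 40
8 | 1
After ORDER BY (4 rows):
cities.id | sum_amt
7 | 115
4 | 40
9 | 8
8 | 1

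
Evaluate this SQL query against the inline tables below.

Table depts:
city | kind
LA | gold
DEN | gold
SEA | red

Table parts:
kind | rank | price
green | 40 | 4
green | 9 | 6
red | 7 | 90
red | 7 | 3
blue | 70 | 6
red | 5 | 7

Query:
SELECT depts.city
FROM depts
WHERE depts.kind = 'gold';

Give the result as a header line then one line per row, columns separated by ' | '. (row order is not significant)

== RESULT ==
depts.city
LA
DEN

Derivation:
After WHERE (2 rows):
depts.city | depts.kind
LA | gold
DEN | gold
After SELECT (2 rows):
depts.city
LA
DEN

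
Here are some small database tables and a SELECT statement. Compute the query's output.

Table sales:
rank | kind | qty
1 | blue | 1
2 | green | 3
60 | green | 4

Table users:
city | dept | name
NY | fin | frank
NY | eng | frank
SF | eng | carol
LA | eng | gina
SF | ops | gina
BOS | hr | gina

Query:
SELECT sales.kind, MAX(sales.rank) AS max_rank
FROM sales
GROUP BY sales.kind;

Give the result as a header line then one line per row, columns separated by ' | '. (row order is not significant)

== RESULT ==
sales.kind | max_rank
blue | 1
green | 60

Derivation:
After GROUP BY (2 rows):
sales.kind | max_rank
blue | 1
green | 60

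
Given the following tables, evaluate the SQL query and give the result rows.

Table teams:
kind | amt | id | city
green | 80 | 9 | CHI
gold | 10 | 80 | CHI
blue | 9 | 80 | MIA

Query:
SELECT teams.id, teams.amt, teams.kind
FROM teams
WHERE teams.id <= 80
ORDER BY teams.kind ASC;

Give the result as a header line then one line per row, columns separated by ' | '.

== RESULT ==
teams.id | teams.amt | teams.kind
80 | 9 | blue
80 | 10 | gold
9 | 80 | green

Derivation:
After WHERE (3 rows):
teams.kind | teams.amt | teams.id | teams.city
green | 80 | 9 | CHI
gold | 10 | 80 | CHI
blue | 9 | 80 | MIA
After SELECT (3 rows):
teams.id | teams.amt | teams.kind
9 | 80 | green
80 | 10 | gold
80 | 9 | blue
After ORDER BY (3 rows):
teams.id | teams.amt | teams.kind
80 | 9 | blue
80 | 10 | gold
9 | 80 | green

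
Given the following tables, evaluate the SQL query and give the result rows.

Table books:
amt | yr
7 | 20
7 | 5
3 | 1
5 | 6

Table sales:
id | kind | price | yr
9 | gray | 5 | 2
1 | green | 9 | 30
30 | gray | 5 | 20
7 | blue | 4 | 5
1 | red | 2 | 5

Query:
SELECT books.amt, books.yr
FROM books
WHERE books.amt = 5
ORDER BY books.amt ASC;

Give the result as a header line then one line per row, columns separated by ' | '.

After WHERE (1 rows):
books.amt | books.yr
5 | 6
After SELECT (1 rows):
books.amt | books.yr
5 | 6
After ORDER BY (1 rows):
books.amt | books.yr
5 | 6

== RESULT ==
books.amt | books.yr
5 | 6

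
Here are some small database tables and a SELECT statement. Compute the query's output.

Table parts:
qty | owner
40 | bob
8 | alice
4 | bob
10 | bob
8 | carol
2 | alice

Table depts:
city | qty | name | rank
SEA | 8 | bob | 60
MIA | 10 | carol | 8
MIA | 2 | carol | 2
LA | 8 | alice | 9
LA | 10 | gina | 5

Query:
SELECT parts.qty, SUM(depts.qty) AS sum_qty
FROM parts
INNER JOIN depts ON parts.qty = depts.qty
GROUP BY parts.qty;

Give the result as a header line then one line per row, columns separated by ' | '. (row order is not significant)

== RESULT ==
parts.qty | sum_qty
8 | 32
10 | 20
2 | 2

Derivation:
After JOIN depts (7 rows):
parts.qty | parts.owner | depts.city | depts.qty | depts.name | depts.rank
8 | alice | SEA | 8 | bob | 60
8 | alice | LA | 8 | alice | 9
10 | bob | MIA | 10 | carol | 8
10 | bob | LA | 10 | gina | 5
8 | carol | SEA | 8 | bob | 60
8 | carol | LA | 8 | alice | 9
2 | alice | MIA | 2 | carol | 2
After GROUP BY (3 rows):
parts.qty | sum_qty
8 | 32
10 | 20
2 | 2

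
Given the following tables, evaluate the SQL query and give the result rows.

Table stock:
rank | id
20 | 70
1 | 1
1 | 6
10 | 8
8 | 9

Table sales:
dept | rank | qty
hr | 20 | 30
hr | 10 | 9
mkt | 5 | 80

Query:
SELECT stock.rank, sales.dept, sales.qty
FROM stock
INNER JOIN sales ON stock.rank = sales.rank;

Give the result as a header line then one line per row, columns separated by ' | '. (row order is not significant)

== RESULT ==
stock.rank | sales.dept | sales.qty
20 | hr | 30
10 | hr | 9

Derivation:
After JOIN sales (2 rows):
stock.rank | stock.id | sales.dept | sales.rank | sales.qty
20 | 70 | hr | 20 | 30
10 | 8 | hr | 10 | 9
After SELECT (2 rows):
stock.rank | sales.dept | sales.qty
20 | hr | 30
10 | hr | 9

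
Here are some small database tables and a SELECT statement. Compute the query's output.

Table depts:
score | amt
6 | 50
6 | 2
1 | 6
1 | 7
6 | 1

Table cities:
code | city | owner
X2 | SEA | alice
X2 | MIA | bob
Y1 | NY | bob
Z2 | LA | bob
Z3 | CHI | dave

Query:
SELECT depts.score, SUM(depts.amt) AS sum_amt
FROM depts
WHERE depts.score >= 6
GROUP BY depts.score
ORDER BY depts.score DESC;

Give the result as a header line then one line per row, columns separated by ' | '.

After WHERE (3 rows):
depts.score | depts.amt
6 | 50
6 | 2
6 | 1
After GROUP BY (1 rows):
depts.score | sum_amt
6 | 53
After ORDER BY (1 rows):
depts.score | sum_amt
6 | 53

== RESULT ==
depts.score | sum_amt
6 | 53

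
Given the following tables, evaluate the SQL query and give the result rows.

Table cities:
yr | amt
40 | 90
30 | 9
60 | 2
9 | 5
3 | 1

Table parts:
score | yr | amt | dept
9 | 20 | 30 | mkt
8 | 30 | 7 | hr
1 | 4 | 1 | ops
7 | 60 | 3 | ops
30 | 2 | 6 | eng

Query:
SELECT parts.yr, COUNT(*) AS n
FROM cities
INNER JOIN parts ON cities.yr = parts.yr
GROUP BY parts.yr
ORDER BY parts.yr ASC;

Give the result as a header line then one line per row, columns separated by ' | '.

After JOIN parts (2 rows):
cities.yr | cities.amt | parts.score | parts.yr | parts.amt | parts.dept
30 | 9 | 8 | 30 | 7 | hr
60 | 2 | 7 | 60 | 3 | ops
After GROUP BY (2 rows):
parts.yr | n
30 | 1
60 | 1
After ORDER BY (2 rows):
parts.yr | n
30 | 1
60 | 1

== RESULT ==
parts.yr | n
30 | 1
60 | 1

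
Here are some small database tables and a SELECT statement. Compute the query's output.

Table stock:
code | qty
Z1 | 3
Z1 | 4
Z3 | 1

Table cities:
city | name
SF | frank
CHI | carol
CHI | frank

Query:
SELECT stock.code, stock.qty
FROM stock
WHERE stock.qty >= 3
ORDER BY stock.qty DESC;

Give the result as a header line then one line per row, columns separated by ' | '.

After WHERE (2 rows):
stock.code | stock.qty
Z1 | 3
Z1 | 4
After SELECT (2 rows):
stock.code | stock.qty
Z1 | 3
Z1 | 4
After ORDER BY (2 rows):
stock.code | stock.qty
Z1 | 4
Z1 | 3

== RESULT ==
stock.code | stock.qty
Z1 | 4
Z1 | 3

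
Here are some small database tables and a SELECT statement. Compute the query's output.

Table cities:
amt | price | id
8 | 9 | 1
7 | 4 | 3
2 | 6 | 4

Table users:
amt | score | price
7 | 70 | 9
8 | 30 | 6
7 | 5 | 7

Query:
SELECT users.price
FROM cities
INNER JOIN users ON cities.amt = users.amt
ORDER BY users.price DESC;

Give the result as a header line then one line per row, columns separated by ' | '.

== RESULT ==
users.price
9
7
6

Derivation:
After JOIN users (3 rows):
cities.amt | cities.price | cities.id | users.amt | users.score | users.price
8 | 9 | 1 | 8 | 30 | 6
7 | 4 | 3 | 7 | 70 | 9
7 | 4 | 3 | 7 | 5 | 7
After SELECT (3 rows):
users.price
6
9
7
After ORDER BY (3 rows):
users.price
9
7
6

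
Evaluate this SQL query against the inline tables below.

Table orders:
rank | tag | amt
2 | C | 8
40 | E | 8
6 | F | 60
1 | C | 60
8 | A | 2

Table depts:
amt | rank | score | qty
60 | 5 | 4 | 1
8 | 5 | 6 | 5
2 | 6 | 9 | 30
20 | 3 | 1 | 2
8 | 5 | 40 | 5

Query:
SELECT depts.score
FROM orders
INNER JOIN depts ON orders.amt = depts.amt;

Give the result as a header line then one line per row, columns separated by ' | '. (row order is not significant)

== RESULT ==
depts.score
6
40
6
40
4
4
9

Derivation:
After JOIN depts (7 rows):
orders.rank | orders.tag | orders.amt | depts.amt | depts.rank | depts.score | depts.qty
2 | C | 8 | 8 | 5 | 6 | 5
2 | C | 8 | 8 | 5 | 40 | 5
40 | E | 8 | 8 | 5 | 6 | 5
40 | E | 8 | 8 | 5 | 40 | 5
6 | F | 60 | 60 | 5 | 4 | 1
1 | C | 60 | 60 | 5 | 4 | 1
8 | A | 2 | 2 | 6 | 9 | 30
After SELECT (7 rows):
depts.score
6
40
6
40
4
4
9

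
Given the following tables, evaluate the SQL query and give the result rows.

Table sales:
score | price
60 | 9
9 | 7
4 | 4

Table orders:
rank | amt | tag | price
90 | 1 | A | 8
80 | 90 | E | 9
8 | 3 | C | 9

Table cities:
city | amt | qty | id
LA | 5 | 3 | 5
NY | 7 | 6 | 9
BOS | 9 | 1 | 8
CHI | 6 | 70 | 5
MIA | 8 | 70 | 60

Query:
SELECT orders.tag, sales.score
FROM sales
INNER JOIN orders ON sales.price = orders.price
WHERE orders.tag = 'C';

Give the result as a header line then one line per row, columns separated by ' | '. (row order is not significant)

After JOIN orders (2 rows):
sales.score | sales.price | orders.rank | orders.amt | orders.tag | orders.price
60 | 9 | 80 | 90 | E | 9
60 | 9 | 8 | 3 | C | 9
After WHERE (1 rows):
sales.score | sales.price | orders.rank | orders.amt | orders.tag | orders.price
60 | 9 | 8 | 3 | C | 9
After SELECT (1 rows):
orders.tag | sales.score
C | 60

== RESULT ==
orders.tag | sales.score
C | 60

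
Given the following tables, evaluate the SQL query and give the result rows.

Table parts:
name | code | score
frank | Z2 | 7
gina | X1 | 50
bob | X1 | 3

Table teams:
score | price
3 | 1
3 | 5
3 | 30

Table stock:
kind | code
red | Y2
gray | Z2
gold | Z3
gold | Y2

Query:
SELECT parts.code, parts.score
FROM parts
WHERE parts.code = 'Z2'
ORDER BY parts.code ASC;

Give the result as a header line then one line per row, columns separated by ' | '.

== RESULT ==
parts.code | parts.score
Z2 | 7

Derivation:
After WHERE (1 rows):
parts.name | parts.code | parts.score
frank | Z2 | 7
After SELECT (1 rows):
parts.code | parts.score
Z2 | 7
After ORDER BY (1 rows):
parts.code | parts.score
Z2 | 7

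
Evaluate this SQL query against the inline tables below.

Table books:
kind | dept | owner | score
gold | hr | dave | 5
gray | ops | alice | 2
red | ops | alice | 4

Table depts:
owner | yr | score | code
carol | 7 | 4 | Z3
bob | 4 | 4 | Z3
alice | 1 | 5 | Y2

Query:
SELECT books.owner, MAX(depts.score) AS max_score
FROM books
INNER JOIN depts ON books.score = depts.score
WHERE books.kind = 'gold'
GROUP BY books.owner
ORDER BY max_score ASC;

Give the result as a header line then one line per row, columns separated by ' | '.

After JOIN depts (3 rows):
books.kind | books.dept | books.owner | books.score | depts.owner | depts.yr | depts.score | depts.code
gold | hr | dave | 5 | alice | 1 | 5 | Y2
red | ops | alice | 4 | carol | 7 | 4 | Z3
red | ops | alice | 4 | bob | 4 | 4 | Z3
After WHERE (1 rows):
books.kind | books.dept | books.owner | books.score | depts.owner | depts.yr | depts.score | depts.code
gold | hr | dave | 5 | alice | 1 | 5 | Y2
After GROUP BY (1 rows):
books.owner | max_score
dave | 5
After ORDER BY (1 rows):
books.owner | max_score
dave | 5

== RESULT ==
books.owner | max_score
dave | 5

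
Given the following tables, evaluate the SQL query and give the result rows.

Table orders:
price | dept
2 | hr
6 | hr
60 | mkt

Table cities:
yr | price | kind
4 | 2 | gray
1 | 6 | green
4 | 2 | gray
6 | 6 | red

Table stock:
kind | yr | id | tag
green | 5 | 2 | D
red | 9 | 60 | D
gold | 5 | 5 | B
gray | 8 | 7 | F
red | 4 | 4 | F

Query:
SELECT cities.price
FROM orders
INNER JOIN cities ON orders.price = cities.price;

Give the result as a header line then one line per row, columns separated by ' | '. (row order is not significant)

== RESULT ==
cities.price
2
2
6
6

Derivation:
After JOIN cities (4 rows):
orders.price | orders.dept | cities.yr | cities.price | cities.kind
2 | hr | 4 | 2 | gray
2 | hr | 4 | 2 | gray
6 | hr | 1 | 6 | green
6 | hr | 6 | 6 | red
After SELECT (4 rows):
cities.price
2
2
6
6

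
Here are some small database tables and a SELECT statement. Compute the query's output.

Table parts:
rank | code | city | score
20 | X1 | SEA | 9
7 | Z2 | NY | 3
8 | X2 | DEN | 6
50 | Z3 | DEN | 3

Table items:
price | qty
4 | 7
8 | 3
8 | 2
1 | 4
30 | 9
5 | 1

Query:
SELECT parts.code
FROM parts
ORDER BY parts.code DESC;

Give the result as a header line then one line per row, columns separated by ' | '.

After SELECT (4 rows):
parts.code
X1
Z2
X2
Z3
After ORDER BY (4 rows):
parts.code
Z3
Z2
X2
X1

== RESULT ==
parts.code
Z3
Z2
X2
X1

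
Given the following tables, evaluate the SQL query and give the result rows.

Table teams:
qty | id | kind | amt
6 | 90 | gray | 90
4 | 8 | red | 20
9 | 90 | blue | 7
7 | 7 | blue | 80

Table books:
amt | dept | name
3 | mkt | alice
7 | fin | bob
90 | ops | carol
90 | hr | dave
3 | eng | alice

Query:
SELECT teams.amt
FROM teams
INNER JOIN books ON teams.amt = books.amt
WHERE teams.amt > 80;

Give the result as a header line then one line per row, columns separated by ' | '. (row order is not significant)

After JOIN books (3 rows):
teams.qty | teams.id | teams.kind | teams.amt | books.amt | books.dept | books.name
6 | 90 | gray | 90 | 90 | ops | carol
6 | 90 | gray | 90 | 90 | hr | dave
9 | 90 | blue | 7 | 7 | fin | bob
After WHERE (2 rows):
teams.qty | teams.id | teams.kind | teams.amt | books.amt | books.dept | books.name
6 | 90 | gray | 90 | 90 | ops | carol
6 | 90 | gray | 90 | 90 | hr | dave
After SELECT (2 rows):
teams.amt
90
90

== RESULT ==
teams.amt
90
90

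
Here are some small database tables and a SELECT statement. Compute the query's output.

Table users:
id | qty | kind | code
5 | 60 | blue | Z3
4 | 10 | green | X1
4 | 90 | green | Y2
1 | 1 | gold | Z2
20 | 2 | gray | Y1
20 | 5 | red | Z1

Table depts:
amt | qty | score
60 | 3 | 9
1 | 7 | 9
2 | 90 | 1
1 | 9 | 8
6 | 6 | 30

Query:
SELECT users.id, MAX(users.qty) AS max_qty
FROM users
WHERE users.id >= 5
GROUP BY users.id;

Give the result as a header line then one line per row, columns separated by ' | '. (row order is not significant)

After WHERE (3 rows):
users.id | users.qty | users.kind | users.code
5 | 60 | blue | Z3
20 | 2 | gray | Y1
20 | 5 | red | Z1
After GROUP BY (2 rows):
users.id | max_qty
5 | 60
20 | 5

== RESULT ==
users.id | max_qty
5 | 60
20 | 5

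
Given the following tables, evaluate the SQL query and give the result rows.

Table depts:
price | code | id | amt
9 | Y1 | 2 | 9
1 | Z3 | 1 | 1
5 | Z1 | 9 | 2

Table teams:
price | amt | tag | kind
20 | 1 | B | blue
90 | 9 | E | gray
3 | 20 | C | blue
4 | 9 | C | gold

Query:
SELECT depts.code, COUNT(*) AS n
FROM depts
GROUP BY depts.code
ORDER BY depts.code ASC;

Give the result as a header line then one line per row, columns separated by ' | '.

== RESULT ==
depts.code | n
Y1 | 1
Z1 | 1
Z3 | 1

Derivation:
After GROUP BY (3 rows):
depts.code | n
Y1 | 1
Z3 | 1
Z1 | 1
After ORDER BY (3 rows):
depts.code | n
Y1 | 1
Z1 | 1
Z3 | 1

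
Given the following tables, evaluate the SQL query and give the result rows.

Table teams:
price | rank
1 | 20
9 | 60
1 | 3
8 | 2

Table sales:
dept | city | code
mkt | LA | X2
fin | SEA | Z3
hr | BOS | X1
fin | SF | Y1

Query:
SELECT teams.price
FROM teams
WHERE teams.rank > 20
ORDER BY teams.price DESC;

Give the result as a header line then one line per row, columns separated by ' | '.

After WHERE (1 rows):
teams.price | teams.rank
9 | 60
After SELECT (1 rows):
teams.price
9
After ORDER BY (1 rows):
teams.price
9

== RESULT ==
teams.price
9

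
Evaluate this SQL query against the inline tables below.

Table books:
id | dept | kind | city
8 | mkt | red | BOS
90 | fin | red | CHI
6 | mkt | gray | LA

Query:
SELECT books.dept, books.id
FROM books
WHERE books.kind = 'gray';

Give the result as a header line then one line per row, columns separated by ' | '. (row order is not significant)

After WHERE (1 rows):
books.id | books.dept | books.kind | books.city
6 | mkt | gray | LA
After SELECT (1 rows):
books.dept | books.id
mkt | 6

== RESULT ==
books.dept | books.id
mkt | 6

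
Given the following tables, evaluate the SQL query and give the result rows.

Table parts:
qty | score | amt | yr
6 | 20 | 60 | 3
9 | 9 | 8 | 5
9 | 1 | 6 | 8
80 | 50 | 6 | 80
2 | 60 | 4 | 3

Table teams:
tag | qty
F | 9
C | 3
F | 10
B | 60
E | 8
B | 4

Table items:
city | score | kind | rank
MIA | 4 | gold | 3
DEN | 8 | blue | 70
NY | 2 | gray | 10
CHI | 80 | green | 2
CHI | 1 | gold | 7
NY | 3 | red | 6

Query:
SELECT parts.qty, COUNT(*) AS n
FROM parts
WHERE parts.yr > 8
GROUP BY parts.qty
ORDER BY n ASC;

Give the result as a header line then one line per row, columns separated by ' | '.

After WHERE (1 rows):
parts.qty | parts.score | parts.amt | parts.yr
80 | 50 | 6 | 80
After GROUP BY (1 rows):
parts.qty | n
80 | 1
After ORDER BY (1 rows):
parts.qty | n
80 | 1

== RESULT ==
parts.qty | n
80 | 1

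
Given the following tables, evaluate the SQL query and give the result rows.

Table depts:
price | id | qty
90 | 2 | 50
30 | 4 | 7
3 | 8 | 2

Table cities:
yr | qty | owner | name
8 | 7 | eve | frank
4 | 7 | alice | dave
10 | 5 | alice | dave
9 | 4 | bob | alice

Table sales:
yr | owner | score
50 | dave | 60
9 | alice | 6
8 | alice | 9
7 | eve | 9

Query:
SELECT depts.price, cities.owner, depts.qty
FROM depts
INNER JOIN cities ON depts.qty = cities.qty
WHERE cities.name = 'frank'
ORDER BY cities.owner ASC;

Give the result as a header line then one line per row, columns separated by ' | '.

== RESULT ==
depts.price | cities.owner | depts.qty
30 | eve | 7

Derivation:
After JOIN cities (2 rows):
depts.price | depts.id | depts.qty | cities.yr | cities.qty | cities.owner | cities.name
30 | 4 | 7 | 8 | 7 | eve | frank
30 | 4 | 7 | 4 | 7 | alice | dave
After WHERE (1 rows):
depts.price | depts.id | depts.qty | cities.yr | cities.qty | cities.owner | cities.name
30 | 4 | 7 | 8 | 7 | eve | frank
After SELECT (1 rows):
depts.price | cities.owner | depts.qty
30 | eve | 7
After ORDER BY (1 rows):
depts.price | cities.owner | depts.qty
30 | eve | 7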